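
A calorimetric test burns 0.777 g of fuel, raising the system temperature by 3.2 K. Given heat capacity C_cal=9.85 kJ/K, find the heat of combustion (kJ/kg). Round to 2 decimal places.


Hc = C_cal * delta_T / m_fuel
Q_released = 9.85 * 3.2 = 31.5200 kJ
m_fuel = 0.777 g = 0.777/1000 kg = 0.000777 kg
Hc = 31.5200 / 0.000777 = 40566.28 kJ/kg


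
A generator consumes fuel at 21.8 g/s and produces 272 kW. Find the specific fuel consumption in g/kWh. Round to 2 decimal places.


SFC = (mf / BP) * 3600
Rate = 21.8 / 272 = 0.080147 g/(s*kW)
SFC = 0.080147 * 3600 = 288.53 g/kWh


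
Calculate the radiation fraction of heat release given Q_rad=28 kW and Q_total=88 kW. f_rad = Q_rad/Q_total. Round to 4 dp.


f_rad = Q_rad / Q_total
f_rad = 28 / 88 = 0.3182


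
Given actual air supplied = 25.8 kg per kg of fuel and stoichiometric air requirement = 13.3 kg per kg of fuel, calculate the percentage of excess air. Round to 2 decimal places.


Excess air = actual - stoichiometric = 25.8 - 13.3 = 12.50 kg/kg fuel
Excess air % = (excess / stoich) * 100 = (12.50 / 13.3) * 100 = 93.98%


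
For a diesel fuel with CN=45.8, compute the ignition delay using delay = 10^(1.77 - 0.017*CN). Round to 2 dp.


delay = 10^(1.77 - 0.017*CN)
Exponent = 1.77 - 0.017*45.8 = 0.9914
delay = 10^0.9914 = 9.80 ms


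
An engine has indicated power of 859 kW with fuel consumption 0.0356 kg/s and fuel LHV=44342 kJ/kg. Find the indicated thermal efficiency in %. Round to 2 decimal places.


eta_ith = (IP / (mf * LHV)) * 100
Denominator = 0.0356 * 44342 = 1578.5752 kW
eta_ith = (859 / 1578.5752) * 100 = 54.42%


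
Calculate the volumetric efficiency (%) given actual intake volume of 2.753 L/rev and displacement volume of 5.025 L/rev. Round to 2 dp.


eta_v = (V_actual / V_disp) * 100
Ratio = 2.753 / 5.025 = 0.5479
eta_v = 0.5479 * 100 = 54.79%


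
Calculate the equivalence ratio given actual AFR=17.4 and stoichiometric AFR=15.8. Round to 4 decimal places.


phi = AFR_stoich / AFR_actual
phi = 15.8 / 17.4 = 0.9080


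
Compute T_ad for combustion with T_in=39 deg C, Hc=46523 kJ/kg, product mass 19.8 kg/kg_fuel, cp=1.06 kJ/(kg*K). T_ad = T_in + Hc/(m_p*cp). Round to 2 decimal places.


T_ad = T_in + Hc / (m_p * cp)
Denominator = 19.8 * 1.06 = 20.9880
Temperature rise = 46523 / 20.9880 = 2216.65 K
T_ad = 39 + 2216.65 = 2255.65 deg C


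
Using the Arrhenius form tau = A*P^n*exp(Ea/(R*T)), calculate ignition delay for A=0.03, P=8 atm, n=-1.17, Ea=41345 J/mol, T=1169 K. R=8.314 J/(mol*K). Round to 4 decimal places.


tau = A * P^n * exp(Ea/(R*T))
P^n = 8^(-1.17) = 0.08777780
Ea/(R*T) = 41345/(8.314*1169) = 4.254010
exp(Ea/(R*T)) = 70.387071
tau = 0.03 * 0.08777780 * 70.387071 = 0.1854 ms


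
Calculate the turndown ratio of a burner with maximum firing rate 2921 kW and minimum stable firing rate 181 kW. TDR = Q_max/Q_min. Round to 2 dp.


TDR = Q_max / Q_min
TDR = 2921 / 181 = 16.14


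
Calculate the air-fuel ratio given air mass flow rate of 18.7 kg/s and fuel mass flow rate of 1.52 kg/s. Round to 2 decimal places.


AFR = m_air / m_fuel
AFR = 18.7 / 1.52 = 12.30


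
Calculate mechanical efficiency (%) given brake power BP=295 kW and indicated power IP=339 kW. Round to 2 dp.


eta_mech = (BP / IP) * 100
Ratio = 295 / 339 = 0.8702
eta_mech = 0.8702 * 100 = 87.02%


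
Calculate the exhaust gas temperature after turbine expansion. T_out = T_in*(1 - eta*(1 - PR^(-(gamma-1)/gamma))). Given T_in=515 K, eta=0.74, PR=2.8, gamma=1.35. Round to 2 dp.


T_out = T_in * (1 - eta * (1 - PR^(-(gamma-1)/gamma)))
Exponent = -(1.35-1)/1.35 = -0.25925926
PR^exp = 2.8^(-0.25925926) = 0.76572026
Factor = 1 - 0.74*(1 - 0.76572026) = 0.82663299
T_out = 515 * 0.82663299 = 425.72 K


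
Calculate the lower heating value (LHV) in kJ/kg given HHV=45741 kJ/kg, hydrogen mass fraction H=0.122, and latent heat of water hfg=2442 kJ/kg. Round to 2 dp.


LHV = HHV - hfg * 9 * H
Water correction = 2442 * 9 * 0.122 = 2681.316 kJ/kg
LHV = 45741 - 2681.316 = 43059.68 kJ/kg


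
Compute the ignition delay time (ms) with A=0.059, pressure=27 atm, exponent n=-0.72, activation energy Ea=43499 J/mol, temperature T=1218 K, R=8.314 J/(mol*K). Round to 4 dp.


tau = A * P^n * exp(Ea/(R*T))
P^n = 27^(-0.72) = 0.09320047
Ea/(R*T) = 43499/(8.314*1218) = 4.295582
exp(Ea/(R*T)) = 73.374870
tau = 0.059 * 0.09320047 * 73.374870 = 0.4035 ms


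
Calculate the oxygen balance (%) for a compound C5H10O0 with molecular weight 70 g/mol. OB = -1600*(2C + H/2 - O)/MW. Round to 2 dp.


OB = -1600 * (2C + H/2 - O) / MW
Inner = 2*5 + 10/2 - 0 = 15.00
OB = -1600 * 15.00 / 70 = -342.86%


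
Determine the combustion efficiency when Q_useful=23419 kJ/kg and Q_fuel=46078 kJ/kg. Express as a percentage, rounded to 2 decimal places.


Efficiency = (Q_useful / Q_fuel) * 100
Efficiency = (23419 / 46078) * 100
Efficiency = 0.5082 * 100 = 50.82%


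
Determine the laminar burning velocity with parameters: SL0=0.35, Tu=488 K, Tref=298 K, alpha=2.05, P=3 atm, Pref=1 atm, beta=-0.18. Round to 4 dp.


SL = SL0 * (Tu/Tref)^alpha * (P/Pref)^beta
T ratio = 488/298 = 1.63758389
(T ratio)^alpha = 1.63758389^2.05 = 2.748636
(P/Pref)^beta = 3^(-0.18) = 0.820575
SL = 0.35 * 2.748636 * 0.820575 = 0.7894 m/s


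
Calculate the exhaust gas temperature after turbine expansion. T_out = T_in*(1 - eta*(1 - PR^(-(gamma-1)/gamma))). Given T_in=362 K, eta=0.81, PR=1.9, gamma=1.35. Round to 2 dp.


T_out = T_in * (1 - eta * (1 - PR^(-(gamma-1)/gamma)))
Exponent = -(1.35-1)/1.35 = -0.25925926
PR^exp = 1.9^(-0.25925926) = 0.84670193
Factor = 1 - 0.81*(1 - 0.84670193) = 0.87582856
T_out = 362 * 0.87582856 = 317.05 K


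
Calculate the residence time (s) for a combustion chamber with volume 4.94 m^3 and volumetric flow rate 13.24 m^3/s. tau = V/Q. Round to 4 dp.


tau = V / Q_flow
tau = 4.94 / 13.24 = 0.3731 s


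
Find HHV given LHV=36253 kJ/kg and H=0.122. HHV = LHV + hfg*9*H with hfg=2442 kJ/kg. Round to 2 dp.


HHV = LHV + hfg * 9 * H
Water addition = 2442 * 9 * 0.122 = 2681.316 kJ/kg
HHV = 36253 + 2681.316 = 38934.32 kJ/kg


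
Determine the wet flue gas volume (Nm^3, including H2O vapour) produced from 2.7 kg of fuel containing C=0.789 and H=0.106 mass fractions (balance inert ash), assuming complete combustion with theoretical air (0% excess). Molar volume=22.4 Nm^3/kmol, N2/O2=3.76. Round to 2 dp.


Per kg fuel: CO2 = (C/12 kmol)*22.4 = (0.789/12)*22.4 = 1.47280 Nm^3
Per kg fuel: H2O = (H/2 kmol)*22.4 = (0.106/2)*22.4 = 1.18720 Nm^3
O2 needed per kg fuel = C/12 + H/4 = 0.789/12 + 0.106/4 = 0.09225000 kmol
Per kg fuel: N2 = O2*3.76*22.4 = 0.09225000*3.76*22.4 = 7.76966 Nm^3
Total per kg = 1.47280 + 1.18720 + 7.76966 = 10.42966 Nm^3
Total = 10.42966 * 2.7 = 28.16 Nm^3


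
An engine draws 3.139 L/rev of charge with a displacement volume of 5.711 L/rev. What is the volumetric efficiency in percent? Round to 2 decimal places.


eta_v = (V_actual / V_disp) * 100
Ratio = 3.139 / 5.711 = 0.5496
eta_v = 0.5496 * 100 = 54.96%


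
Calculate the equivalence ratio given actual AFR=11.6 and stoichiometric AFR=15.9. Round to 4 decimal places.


phi = AFR_stoich / AFR_actual
phi = 15.9 / 11.6 = 1.3707


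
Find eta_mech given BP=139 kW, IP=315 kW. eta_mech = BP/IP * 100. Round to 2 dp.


eta_mech = (BP / IP) * 100
Ratio = 139 / 315 = 0.4413
eta_mech = 0.4413 * 100 = 44.13%


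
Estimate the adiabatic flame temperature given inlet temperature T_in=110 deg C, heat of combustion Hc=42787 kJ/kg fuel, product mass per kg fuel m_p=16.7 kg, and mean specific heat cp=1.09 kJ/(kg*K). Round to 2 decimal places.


T_ad = T_in + Hc / (m_p * cp)
Denominator = 16.7 * 1.09 = 18.2030
Temperature rise = 42787 / 18.2030 = 2350.55 K
T_ad = 110 + 2350.55 = 2460.55 deg C


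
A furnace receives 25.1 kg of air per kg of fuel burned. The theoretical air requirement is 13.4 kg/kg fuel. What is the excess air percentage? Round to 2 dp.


Excess air = actual - stoichiometric = 25.1 - 13.4 = 11.70 kg/kg fuel
Excess air % = (excess / stoich) * 100 = (11.70 / 13.4) * 100 = 87.31%


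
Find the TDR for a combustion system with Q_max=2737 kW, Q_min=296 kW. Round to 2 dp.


TDR = Q_max / Q_min
TDR = 2737 / 296 = 9.25


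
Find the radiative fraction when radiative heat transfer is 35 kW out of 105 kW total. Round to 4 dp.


f_rad = Q_rad / Q_total
f_rad = 35 / 105 = 0.3333


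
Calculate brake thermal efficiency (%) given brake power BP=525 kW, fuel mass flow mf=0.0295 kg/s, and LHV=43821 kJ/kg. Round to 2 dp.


eta_BTE = (BP / (mf * LHV)) * 100
Denominator = 0.0295 * 43821 = 1292.7195 kW
eta_BTE = (525 / 1292.7195) * 100 = 40.61%


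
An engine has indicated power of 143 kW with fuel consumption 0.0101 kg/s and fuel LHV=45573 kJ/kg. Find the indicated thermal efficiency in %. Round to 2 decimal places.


eta_ith = (IP / (mf * LHV)) * 100
Denominator = 0.0101 * 45573 = 460.2873 kW
eta_ith = (143 / 460.2873) * 100 = 31.07%


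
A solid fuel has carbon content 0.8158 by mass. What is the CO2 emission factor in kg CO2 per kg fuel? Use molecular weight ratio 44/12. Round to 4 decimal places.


EF = C_frac * (M_CO2 / M_C)
EF = 0.8158 * (44/12)
EF = 0.8158 * 3.666667 = 2.9913 kg_CO2/kg_fuel


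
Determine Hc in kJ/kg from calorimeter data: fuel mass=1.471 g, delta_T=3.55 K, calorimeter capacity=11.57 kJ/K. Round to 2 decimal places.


Hc = C_cal * delta_T / m_fuel
Q_released = 11.57 * 3.55 = 41.0735 kJ
m_fuel = 1.471 g = 1.471/1000 kg = 0.001471 kg
Hc = 41.0735 / 0.001471 = 27922.16 kJ/kg


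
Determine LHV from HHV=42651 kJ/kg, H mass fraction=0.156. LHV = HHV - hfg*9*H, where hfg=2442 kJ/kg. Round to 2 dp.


LHV = HHV - hfg * 9 * H
Water correction = 2442 * 9 * 0.156 = 3428.568 kJ/kg
LHV = 42651 - 3428.568 = 39222.43 kJ/kg


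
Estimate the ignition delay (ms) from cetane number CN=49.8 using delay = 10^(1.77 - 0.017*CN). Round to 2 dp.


delay = 10^(1.77 - 0.017*CN)
Exponent = 1.77 - 0.017*49.8 = 0.9234
delay = 10^0.9234 = 8.38 ms


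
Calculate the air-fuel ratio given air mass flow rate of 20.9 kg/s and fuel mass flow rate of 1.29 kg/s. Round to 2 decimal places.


AFR = m_air / m_fuel
AFR = 20.9 / 1.29 = 16.20


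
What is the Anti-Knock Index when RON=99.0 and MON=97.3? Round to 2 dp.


AKI = (RON + MON) / 2
AKI = (99.0 + 97.3) / 2
AKI = 196.3 / 2 = 98.15


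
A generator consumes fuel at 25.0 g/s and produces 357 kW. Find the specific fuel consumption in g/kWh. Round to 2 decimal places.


SFC = (mf / BP) * 3600
Rate = 25.0 / 357 = 0.070028 g/(s*kW)
SFC = 0.070028 * 3600 = 252.10 g/kWh


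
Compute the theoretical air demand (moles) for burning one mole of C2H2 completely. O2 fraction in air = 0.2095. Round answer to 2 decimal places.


Balanced combustion: C2H2 + 2.5 O2 -> 2 CO2 + 1 H2O
O2 needed = C + H/4 = 2 + 2/4 = 2.50 moles
Air moles = O2 / 0.2095 = 2.50 / 0.2095 = 11.93 moles air


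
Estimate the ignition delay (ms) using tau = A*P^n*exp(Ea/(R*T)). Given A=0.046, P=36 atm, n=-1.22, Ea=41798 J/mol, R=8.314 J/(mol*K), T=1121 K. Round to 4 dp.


tau = A * P^n * exp(Ea/(R*T))
P^n = 36^(-1.22) = 0.01262731
Ea/(R*T) = 41798/(8.314*1121) = 4.484767
exp(Ea/(R*T)) = 88.656277
tau = 0.046 * 0.01262731 * 88.656277 = 0.0515 ms


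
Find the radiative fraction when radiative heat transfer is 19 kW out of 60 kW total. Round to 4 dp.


f_rad = Q_rad / Q_total
f_rad = 19 / 60 = 0.3167


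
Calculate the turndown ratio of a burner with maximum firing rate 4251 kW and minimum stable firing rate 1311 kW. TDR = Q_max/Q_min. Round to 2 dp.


TDR = Q_max / Q_min
TDR = 4251 / 1311 = 3.24


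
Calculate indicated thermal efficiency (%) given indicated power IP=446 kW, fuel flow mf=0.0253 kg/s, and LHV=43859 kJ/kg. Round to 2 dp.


eta_ith = (IP / (mf * LHV)) * 100
Denominator = 0.0253 * 43859 = 1109.6327 kW
eta_ith = (446 / 1109.6327) * 100 = 40.19%


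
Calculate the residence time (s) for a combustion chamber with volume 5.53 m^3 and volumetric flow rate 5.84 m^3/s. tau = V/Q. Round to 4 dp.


tau = V / Q_flow
tau = 5.53 / 5.84 = 0.9469 s


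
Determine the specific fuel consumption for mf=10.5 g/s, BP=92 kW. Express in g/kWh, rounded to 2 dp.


SFC = (mf / BP) * 3600
Rate = 10.5 / 92 = 0.114130 g/(s*kW)
SFC = 0.114130 * 3600 = 410.87 g/kWh


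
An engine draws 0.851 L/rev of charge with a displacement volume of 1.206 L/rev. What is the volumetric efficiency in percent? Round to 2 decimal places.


eta_v = (V_actual / V_disp) * 100
Ratio = 0.851 / 1.206 = 0.7056
eta_v = 0.7056 * 100 = 70.56%


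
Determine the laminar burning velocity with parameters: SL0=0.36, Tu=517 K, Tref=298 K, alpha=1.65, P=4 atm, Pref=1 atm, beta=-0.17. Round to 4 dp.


SL = SL0 * (Tu/Tref)^alpha * (P/Pref)^beta
T ratio = 517/298 = 1.73489933
(T ratio)^alpha = 1.73489933^1.65 = 2.482004
(P/Pref)^beta = 4^(-0.17) = 0.790041
SL = 0.36 * 2.482004 * 0.790041 = 0.7059 m/s


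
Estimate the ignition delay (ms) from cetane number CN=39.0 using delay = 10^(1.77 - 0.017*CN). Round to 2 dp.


delay = 10^(1.77 - 0.017*CN)
Exponent = 1.77 - 0.017*39.0 = 1.1070
delay = 10^1.1070 = 12.79 ms


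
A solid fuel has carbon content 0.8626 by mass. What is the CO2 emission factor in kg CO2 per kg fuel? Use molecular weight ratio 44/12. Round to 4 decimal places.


EF = C_frac * (M_CO2 / M_C)
EF = 0.8626 * (44/12)
EF = 0.8626 * 3.666667 = 3.1629 kg_CO2/kg_fuel


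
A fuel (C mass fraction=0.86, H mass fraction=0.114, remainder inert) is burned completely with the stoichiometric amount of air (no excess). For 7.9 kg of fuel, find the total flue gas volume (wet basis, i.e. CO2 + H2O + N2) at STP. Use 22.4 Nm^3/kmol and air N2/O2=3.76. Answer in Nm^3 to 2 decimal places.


Per kg fuel: CO2 = (C/12 kmol)*22.4 = (0.86/12)*22.4 = 1.60533 Nm^3
Per kg fuel: H2O = (H/2 kmol)*22.4 = (0.114/2)*22.4 = 1.27680 Nm^3
O2 needed per kg fuel = C/12 + H/4 = 0.86/12 + 0.114/4 = 0.10016667 kmol
Per kg fuel: N2 = O2*3.76*22.4 = 0.10016667*3.76*22.4 = 8.43644 Nm^3
Total per kg = 1.60533 + 1.27680 + 8.43644 = 11.31857 Nm^3
Total = 11.31857 * 7.9 = 89.42 Nm^3


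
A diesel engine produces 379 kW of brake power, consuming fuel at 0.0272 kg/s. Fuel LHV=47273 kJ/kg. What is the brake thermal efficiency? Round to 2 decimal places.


eta_BTE = (BP / (mf * LHV)) * 100
Denominator = 0.0272 * 47273 = 1285.8256 kW
eta_BTE = (379 / 1285.8256) * 100 = 29.48%


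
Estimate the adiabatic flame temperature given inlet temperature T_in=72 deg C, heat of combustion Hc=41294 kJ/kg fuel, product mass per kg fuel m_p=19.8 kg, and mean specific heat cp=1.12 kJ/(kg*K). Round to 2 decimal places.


T_ad = T_in + Hc / (m_p * cp)
Denominator = 19.8 * 1.12 = 22.1760
Temperature rise = 41294 / 22.1760 = 1862.10 K
T_ad = 72 + 1862.10 = 1934.10 deg C


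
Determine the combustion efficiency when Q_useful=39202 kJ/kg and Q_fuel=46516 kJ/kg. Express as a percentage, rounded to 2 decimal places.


Efficiency = (Q_useful / Q_fuel) * 100
Efficiency = (39202 / 46516) * 100
Efficiency = 0.8428 * 100 = 84.28%


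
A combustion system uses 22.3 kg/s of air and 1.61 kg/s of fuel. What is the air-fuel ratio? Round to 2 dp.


AFR = m_air / m_fuel
AFR = 22.3 / 1.61 = 13.85


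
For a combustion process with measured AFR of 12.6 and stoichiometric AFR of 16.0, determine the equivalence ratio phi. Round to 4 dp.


phi = AFR_stoich / AFR_actual
phi = 16.0 / 12.6 = 1.2698


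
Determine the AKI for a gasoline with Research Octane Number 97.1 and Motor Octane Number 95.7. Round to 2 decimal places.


AKI = (RON + MON) / 2
AKI = (97.1 + 95.7) / 2
AKI = 192.8 / 2 = 96.40


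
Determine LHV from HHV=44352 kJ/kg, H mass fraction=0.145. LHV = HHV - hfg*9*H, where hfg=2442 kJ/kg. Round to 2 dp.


LHV = HHV - hfg * 9 * H
Water correction = 2442 * 9 * 0.145 = 3186.810 kJ/kg
LHV = 44352 - 3186.810 = 41165.19 kJ/kg


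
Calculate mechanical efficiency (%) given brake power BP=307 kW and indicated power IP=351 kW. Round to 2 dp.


eta_mech = (BP / IP) * 100
Ratio = 307 / 351 = 0.8746
eta_mech = 0.8746 * 100 = 87.46%


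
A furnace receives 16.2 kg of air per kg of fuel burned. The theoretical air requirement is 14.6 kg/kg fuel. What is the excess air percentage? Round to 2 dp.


Excess air = actual - stoichiometric = 16.2 - 14.6 = 1.60 kg/kg fuel
Excess air % = (excess / stoich) * 100 = (1.60 / 14.6) * 100 = 10.96%


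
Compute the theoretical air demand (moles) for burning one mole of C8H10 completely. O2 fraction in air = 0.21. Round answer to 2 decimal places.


Balanced combustion: C8H10 + 10.5 O2 -> 8 CO2 + 5 H2O
O2 needed = C + H/4 = 8 + 10/4 = 10.50 moles
Air moles = O2 / 0.21 = 10.50 / 0.21 = 50.00 moles air


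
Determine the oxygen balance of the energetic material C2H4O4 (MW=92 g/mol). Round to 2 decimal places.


OB = -1600 * (2C + H/2 - O) / MW
Inner = 2*2 + 4/2 - 4 = 2.00
OB = -1600 * 2.00 / 92 = -34.78%


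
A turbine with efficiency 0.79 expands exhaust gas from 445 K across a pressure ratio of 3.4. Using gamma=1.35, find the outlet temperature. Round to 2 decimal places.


T_out = T_in * (1 - eta * (1 - PR^(-(gamma-1)/gamma)))
Exponent = -(1.35-1)/1.35 = -0.25925926
PR^exp = 3.4^(-0.25925926) = 0.72813041
Factor = 1 - 0.79*(1 - 0.72813041) = 0.78522302
T_out = 445 * 0.78522302 = 349.42 K


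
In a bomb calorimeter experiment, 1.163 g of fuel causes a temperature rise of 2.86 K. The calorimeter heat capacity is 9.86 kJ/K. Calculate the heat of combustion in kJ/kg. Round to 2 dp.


Hc = C_cal * delta_T / m_fuel
Q_released = 9.86 * 2.86 = 28.1996 kJ
m_fuel = 1.163 g = 1.163/1000 kg = 0.001163 kg
Hc = 28.1996 / 0.001163 = 24247.29 kJ/kg


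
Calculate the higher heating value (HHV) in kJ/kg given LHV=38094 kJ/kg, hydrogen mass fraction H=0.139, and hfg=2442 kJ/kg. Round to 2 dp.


HHV = LHV + hfg * 9 * H
Water addition = 2442 * 9 * 0.139 = 3054.942 kJ/kg
HHV = 38094 + 3054.942 = 41148.94 kJ/kg


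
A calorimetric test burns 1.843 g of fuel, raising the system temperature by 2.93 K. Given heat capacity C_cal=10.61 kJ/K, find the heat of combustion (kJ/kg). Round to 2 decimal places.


Hc = C_cal * delta_T / m_fuel
Q_released = 10.61 * 2.93 = 31.0873 kJ
m_fuel = 1.843 g = 1.843/1000 kg = 0.001843 kg
Hc = 31.0873 / 0.001843 = 16867.77 kJ/kg


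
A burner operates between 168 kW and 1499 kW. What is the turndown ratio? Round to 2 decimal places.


TDR = Q_max / Q_min
TDR = 1499 / 168 = 8.92


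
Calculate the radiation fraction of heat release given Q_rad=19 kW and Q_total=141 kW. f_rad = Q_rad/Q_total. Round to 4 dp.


f_rad = Q_rad / Q_total
f_rad = 19 / 141 = 0.1348


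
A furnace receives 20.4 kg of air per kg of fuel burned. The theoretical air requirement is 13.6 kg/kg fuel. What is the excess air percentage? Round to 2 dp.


Excess air = actual - stoichiometric = 20.4 - 13.6 = 6.80 kg/kg fuel
Excess air % = (excess / stoich) * 100 = (6.80 / 13.6) * 100 = 50.00%


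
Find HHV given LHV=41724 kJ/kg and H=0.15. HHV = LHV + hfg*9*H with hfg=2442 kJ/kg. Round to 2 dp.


HHV = LHV + hfg * 9 * H
Water addition = 2442 * 9 * 0.15 = 3296.700 kJ/kg
HHV = 41724 + 3296.700 = 45020.70 kJ/kg


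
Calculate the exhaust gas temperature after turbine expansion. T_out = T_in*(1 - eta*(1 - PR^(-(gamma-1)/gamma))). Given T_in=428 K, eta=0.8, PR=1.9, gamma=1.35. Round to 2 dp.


T_out = T_in * (1 - eta * (1 - PR^(-(gamma-1)/gamma)))
Exponent = -(1.35-1)/1.35 = -0.25925926
PR^exp = 1.9^(-0.25925926) = 0.84670193
Factor = 1 - 0.8*(1 - 0.84670193) = 0.87736154
T_out = 428 * 0.87736154 = 375.51 K


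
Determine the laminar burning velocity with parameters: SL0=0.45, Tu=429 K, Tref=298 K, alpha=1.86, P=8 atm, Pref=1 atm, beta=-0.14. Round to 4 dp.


SL = SL0 * (Tu/Tref)^alpha * (P/Pref)^beta
T ratio = 429/298 = 1.43959732
(T ratio)^alpha = 1.43959732^1.86 = 1.969375
(P/Pref)^beta = 8^(-0.14) = 0.747425
SL = 0.45 * 1.969375 * 0.747425 = 0.6624 m/s


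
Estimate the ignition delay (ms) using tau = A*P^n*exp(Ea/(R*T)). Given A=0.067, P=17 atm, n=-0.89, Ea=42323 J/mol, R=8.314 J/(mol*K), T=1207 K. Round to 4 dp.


tau = A * P^n * exp(Ea/(R*T))
P^n = 17^(-0.89) = 0.08033420
Ea/(R*T) = 42323/(8.314*1207) = 4.217539
exp(Ea/(R*T)) = 67.866291
tau = 0.067 * 0.08033420 * 67.866291 = 0.3653 ms


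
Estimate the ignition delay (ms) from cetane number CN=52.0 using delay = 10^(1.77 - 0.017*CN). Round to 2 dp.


delay = 10^(1.77 - 0.017*CN)
Exponent = 1.77 - 0.017*52.0 = 0.8860
delay = 10^0.8860 = 7.69 ms


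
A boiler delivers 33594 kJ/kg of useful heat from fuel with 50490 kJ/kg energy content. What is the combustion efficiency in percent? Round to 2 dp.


Efficiency = (Q_useful / Q_fuel) * 100
Efficiency = (33594 / 50490) * 100
Efficiency = 0.6654 * 100 = 66.54%


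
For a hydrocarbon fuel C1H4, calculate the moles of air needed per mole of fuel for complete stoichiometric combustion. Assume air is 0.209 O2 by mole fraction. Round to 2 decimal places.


Balanced combustion: C1H4 + 2 O2 -> 1 CO2 + 2 H2O
O2 needed = C + H/4 = 1 + 4/4 = 2.00 moles
Air moles = O2 / 0.209 = 2.00 / 0.209 = 9.57 moles air


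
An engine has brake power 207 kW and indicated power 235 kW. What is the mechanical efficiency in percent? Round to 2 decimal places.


eta_mech = (BP / IP) * 100
Ratio = 207 / 235 = 0.8809
eta_mech = 0.8809 * 100 = 88.09%


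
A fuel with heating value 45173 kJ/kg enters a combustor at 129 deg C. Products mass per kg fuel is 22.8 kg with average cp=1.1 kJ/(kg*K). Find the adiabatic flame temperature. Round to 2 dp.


T_ad = T_in + Hc / (m_p * cp)
Denominator = 22.8 * 1.1 = 25.0800
Temperature rise = 45173 / 25.0800 = 1801.16 K
T_ad = 129 + 1801.16 = 1930.16 deg C


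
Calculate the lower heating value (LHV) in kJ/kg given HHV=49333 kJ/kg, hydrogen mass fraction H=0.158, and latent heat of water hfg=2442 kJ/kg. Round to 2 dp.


LHV = HHV - hfg * 9 * H
Water correction = 2442 * 9 * 0.158 = 3472.524 kJ/kg
LHV = 49333 - 3472.524 = 45860.48 kJ/kg


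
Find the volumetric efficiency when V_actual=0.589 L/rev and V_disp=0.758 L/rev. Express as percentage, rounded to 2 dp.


eta_v = (V_actual / V_disp) * 100
Ratio = 0.589 / 0.758 = 0.7770
eta_v = 0.7770 * 100 = 77.70%


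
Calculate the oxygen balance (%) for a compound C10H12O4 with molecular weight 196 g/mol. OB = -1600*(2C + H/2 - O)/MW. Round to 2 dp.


OB = -1600 * (2C + H/2 - O) / MW
Inner = 2*10 + 12/2 - 4 = 22.00
OB = -1600 * 22.00 / 196 = -179.59%


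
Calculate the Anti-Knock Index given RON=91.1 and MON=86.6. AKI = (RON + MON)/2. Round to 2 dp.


AKI = (RON + MON) / 2
AKI = (91.1 + 86.6) / 2
AKI = 177.7 / 2 = 88.85


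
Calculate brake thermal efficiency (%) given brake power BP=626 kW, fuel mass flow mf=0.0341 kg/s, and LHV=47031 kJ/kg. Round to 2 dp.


eta_BTE = (BP / (mf * LHV)) * 100
Denominator = 0.0341 * 47031 = 1603.7571 kW
eta_BTE = (626 / 1603.7571) * 100 = 39.03%


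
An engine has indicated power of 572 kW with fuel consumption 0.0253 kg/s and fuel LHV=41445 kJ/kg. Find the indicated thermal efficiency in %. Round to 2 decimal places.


eta_ith = (IP / (mf * LHV)) * 100
Denominator = 0.0253 * 41445 = 1048.5585 kW
eta_ith = (572 / 1048.5585) * 100 = 54.55%


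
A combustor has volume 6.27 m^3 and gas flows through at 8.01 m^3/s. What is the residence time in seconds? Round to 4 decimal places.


tau = V / Q_flow
tau = 6.27 / 8.01 = 0.7828 s


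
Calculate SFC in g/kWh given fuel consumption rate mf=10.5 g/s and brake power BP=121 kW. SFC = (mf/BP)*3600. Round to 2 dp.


SFC = (mf / BP) * 3600
Rate = 10.5 / 121 = 0.086777 g/(s*kW)
SFC = 0.086777 * 3600 = 312.40 g/kWh


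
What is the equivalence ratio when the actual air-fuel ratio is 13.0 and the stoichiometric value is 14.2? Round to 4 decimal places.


phi = AFR_stoich / AFR_actual
phi = 14.2 / 13.0 = 1.0923


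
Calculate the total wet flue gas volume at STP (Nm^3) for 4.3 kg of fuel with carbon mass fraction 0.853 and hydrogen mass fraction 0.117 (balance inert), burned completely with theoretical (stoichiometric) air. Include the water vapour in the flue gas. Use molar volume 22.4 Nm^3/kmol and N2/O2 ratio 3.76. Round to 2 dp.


Per kg fuel: CO2 = (C/12 kmol)*22.4 = (0.853/12)*22.4 = 1.59227 Nm^3
Per kg fuel: H2O = (H/2 kmol)*22.4 = (0.117/2)*22.4 = 1.31040 Nm^3
O2 needed per kg fuel = C/12 + H/4 = 0.853/12 + 0.117/4 = 0.10033333 kmol
Per kg fuel: N2 = O2*3.76*22.4 = 0.10033333*3.76*22.4 = 8.45047 Nm^3
Total per kg = 1.59227 + 1.31040 + 8.45047 = 11.35314 Nm^3
Total = 11.35314 * 4.3 = 48.82 Nm^3


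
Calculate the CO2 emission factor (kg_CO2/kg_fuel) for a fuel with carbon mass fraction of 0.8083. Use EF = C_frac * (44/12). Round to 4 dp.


EF = C_frac * (M_CO2 / M_C)
EF = 0.8083 * (44/12)
EF = 0.8083 * 3.666667 = 2.9638 kg_CO2/kg_fuel


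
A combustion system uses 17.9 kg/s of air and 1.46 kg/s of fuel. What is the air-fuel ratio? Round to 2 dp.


AFR = m_air / m_fuel
AFR = 17.9 / 1.46 = 12.26


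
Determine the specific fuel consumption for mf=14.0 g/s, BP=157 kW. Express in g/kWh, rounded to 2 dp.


SFC = (mf / BP) * 3600
Rate = 14.0 / 157 = 0.089172 g/(s*kW)
SFC = 0.089172 * 3600 = 321.02 g/kWh


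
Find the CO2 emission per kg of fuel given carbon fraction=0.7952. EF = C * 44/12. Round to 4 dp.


EF = C_frac * (M_CO2 / M_C)
EF = 0.7952 * (44/12)
EF = 0.7952 * 3.666667 = 2.9157 kg_CO2/kg_fuel


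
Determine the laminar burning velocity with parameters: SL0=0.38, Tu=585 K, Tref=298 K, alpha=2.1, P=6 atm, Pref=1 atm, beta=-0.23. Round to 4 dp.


SL = SL0 * (Tu/Tref)^alpha * (P/Pref)^beta
T ratio = 585/298 = 1.96308725
(T ratio)^alpha = 1.96308725^2.1 = 4.122619
(P/Pref)^beta = 6^(-0.23) = 0.662255
SL = 0.38 * 4.122619 * 0.662255 = 1.0375 m/s


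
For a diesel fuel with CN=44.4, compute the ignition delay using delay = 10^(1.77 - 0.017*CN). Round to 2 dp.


delay = 10^(1.77 - 0.017*CN)
Exponent = 1.77 - 0.017*44.4 = 1.0152
delay = 10^1.0152 = 10.36 ms


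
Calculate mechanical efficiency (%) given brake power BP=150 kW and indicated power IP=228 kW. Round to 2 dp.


eta_mech = (BP / IP) * 100
Ratio = 150 / 228 = 0.6579
eta_mech = 0.6579 * 100 = 65.79%


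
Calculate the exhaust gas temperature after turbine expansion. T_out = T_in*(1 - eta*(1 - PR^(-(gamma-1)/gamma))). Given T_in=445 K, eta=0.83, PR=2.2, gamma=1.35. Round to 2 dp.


T_out = T_in * (1 - eta * (1 - PR^(-(gamma-1)/gamma)))
Exponent = -(1.35-1)/1.35 = -0.25925926
PR^exp = 2.2^(-0.25925926) = 0.81512413
Factor = 1 - 0.83*(1 - 0.81512413) = 0.84655303
T_out = 445 * 0.84655303 = 376.72 K


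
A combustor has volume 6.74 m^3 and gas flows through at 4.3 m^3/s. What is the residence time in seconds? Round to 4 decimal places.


tau = V / Q_flow
tau = 6.74 / 4.3 = 1.5674 s


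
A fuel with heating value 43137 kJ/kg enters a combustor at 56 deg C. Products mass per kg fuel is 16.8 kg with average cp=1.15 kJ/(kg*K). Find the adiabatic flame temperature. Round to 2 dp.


T_ad = T_in + Hc / (m_p * cp)
Denominator = 16.8 * 1.15 = 19.3200
Temperature rise = 43137 / 19.3200 = 2232.76 K
T_ad = 56 + 2232.76 = 2288.76 deg C


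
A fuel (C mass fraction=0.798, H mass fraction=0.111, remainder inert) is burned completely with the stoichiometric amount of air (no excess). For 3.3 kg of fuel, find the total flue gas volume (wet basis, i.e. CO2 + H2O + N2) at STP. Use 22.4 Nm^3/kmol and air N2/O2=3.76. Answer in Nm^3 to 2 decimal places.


Per kg fuel: CO2 = (C/12 kmol)*22.4 = (0.798/12)*22.4 = 1.48960 Nm^3
Per kg fuel: H2O = (H/2 kmol)*22.4 = (0.111/2)*22.4 = 1.24320 Nm^3
O2 needed per kg fuel = C/12 + H/4 = 0.798/12 + 0.111/4 = 0.09425000 kmol
Per kg fuel: N2 = O2*3.76*22.4 = 0.09425000*3.76*22.4 = 7.93811 Nm^3
Total per kg = 1.48960 + 1.24320 + 7.93811 = 10.67091 Nm^3
Total = 10.67091 * 3.3 = 35.21 Nm^3


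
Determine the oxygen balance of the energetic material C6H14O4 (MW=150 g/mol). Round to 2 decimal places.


OB = -1600 * (2C + H/2 - O) / MW
Inner = 2*6 + 14/2 - 4 = 15.00
OB = -1600 * 15.00 / 150 = -160.00%


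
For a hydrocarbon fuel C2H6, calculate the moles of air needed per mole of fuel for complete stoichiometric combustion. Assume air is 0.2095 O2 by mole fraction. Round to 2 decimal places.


Balanced combustion: C2H6 + 3.5 O2 -> 2 CO2 + 3 H2O
O2 needed = C + H/4 = 2 + 6/4 = 3.50 moles
Air moles = O2 / 0.2095 = 3.50 / 0.2095 = 16.71 moles air


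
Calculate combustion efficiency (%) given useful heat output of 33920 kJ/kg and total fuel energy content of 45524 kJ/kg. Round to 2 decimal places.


Efficiency = (Q_useful / Q_fuel) * 100
Efficiency = (33920 / 45524) * 100
Efficiency = 0.7451 * 100 = 74.51%


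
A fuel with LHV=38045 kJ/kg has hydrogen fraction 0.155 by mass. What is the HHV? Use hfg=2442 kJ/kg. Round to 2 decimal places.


HHV = LHV + hfg * 9 * H
Water addition = 2442 * 9 * 0.155 = 3406.590 kJ/kg
HHV = 38045 + 3406.590 = 41451.59 kJ/kg


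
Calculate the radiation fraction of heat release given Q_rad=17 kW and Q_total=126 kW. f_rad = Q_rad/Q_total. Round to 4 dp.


f_rad = Q_rad / Q_total
f_rad = 17 / 126 = 0.1349


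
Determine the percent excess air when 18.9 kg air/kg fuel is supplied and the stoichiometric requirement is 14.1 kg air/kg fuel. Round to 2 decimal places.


Excess air = actual - stoichiometric = 18.9 - 14.1 = 4.80 kg/kg fuel
Excess air % = (excess / stoich) * 100 = (4.80 / 14.1) * 100 = 34.04%


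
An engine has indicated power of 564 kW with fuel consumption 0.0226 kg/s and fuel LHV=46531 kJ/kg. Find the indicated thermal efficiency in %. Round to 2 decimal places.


eta_ith = (IP / (mf * LHV)) * 100
Denominator = 0.0226 * 46531 = 1051.6006 kW
eta_ith = (564 / 1051.6006) * 100 = 53.63%


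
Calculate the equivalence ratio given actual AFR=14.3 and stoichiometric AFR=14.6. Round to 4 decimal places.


phi = AFR_stoich / AFR_actual
phi = 14.6 / 14.3 = 1.0210


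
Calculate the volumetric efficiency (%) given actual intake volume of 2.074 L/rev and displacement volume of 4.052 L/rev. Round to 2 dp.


eta_v = (V_actual / V_disp) * 100
Ratio = 2.074 / 4.052 = 0.5118
eta_v = 0.5118 * 100 = 51.18%


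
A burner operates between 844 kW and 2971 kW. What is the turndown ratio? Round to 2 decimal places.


TDR = Q_max / Q_min
TDR = 2971 / 844 = 3.52


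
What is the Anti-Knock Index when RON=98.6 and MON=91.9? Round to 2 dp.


AKI = (RON + MON) / 2
AKI = (98.6 + 91.9) / 2
AKI = 190.5 / 2 = 95.25


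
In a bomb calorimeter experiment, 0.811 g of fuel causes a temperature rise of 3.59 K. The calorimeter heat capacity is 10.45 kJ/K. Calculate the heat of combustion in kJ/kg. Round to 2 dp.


Hc = C_cal * delta_T / m_fuel
Q_released = 10.45 * 3.59 = 37.5155 kJ
m_fuel = 0.811 g = 0.811/1000 kg = 0.000811 kg
Hc = 37.5155 / 0.000811 = 46258.32 kJ/kg


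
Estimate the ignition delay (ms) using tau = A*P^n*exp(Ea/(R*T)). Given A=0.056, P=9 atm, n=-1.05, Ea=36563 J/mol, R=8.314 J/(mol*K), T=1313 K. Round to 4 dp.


tau = A * P^n * exp(Ea/(R*T))
P^n = 9^(-1.05) = 0.09955094
Ea/(R*T) = 36563/(8.314*1313) = 3.349400
exp(Ea/(R*T)) = 28.485650
tau = 0.056 * 0.09955094 * 28.485650 = 0.1588 ms


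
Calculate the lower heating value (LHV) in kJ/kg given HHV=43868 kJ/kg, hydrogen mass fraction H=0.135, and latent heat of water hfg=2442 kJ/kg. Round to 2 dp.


LHV = HHV - hfg * 9 * H
Water correction = 2442 * 9 * 0.135 = 2967.030 kJ/kg
LHV = 43868 - 2967.030 = 40900.97 kJ/kg


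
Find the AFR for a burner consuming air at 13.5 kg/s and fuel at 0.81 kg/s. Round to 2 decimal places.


AFR = m_air / m_fuel
AFR = 13.5 / 0.81 = 16.67


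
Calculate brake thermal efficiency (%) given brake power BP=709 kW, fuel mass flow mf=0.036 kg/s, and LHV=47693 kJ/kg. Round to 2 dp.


eta_BTE = (BP / (mf * LHV)) * 100
Denominator = 0.036 * 47693 = 1716.9480 kW
eta_BTE = (709 / 1716.9480) * 100 = 41.29%


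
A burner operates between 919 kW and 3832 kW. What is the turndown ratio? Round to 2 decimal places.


TDR = Q_max / Q_min
TDR = 3832 / 919 = 4.17


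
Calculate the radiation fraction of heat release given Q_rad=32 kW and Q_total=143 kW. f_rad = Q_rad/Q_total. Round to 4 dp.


f_rad = Q_rad / Q_total
f_rad = 32 / 143 = 0.2238


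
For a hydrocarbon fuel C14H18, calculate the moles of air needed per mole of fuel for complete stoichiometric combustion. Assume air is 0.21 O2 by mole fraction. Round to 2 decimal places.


Balanced combustion: C14H18 + 18.5 O2 -> 14 CO2 + 9 H2O
O2 needed = C + H/4 = 14 + 18/4 = 18.50 moles
Air moles = O2 / 0.21 = 18.50 / 0.21 = 88.10 moles air


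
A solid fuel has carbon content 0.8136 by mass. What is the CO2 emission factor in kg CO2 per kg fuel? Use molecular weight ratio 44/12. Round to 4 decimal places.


EF = C_frac * (M_CO2 / M_C)
EF = 0.8136 * (44/12)
EF = 0.8136 * 3.666667 = 2.9832 kg_CO2/kg_fuel


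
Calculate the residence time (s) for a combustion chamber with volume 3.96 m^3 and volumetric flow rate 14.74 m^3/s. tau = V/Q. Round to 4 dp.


tau = V / Q_flow
tau = 3.96 / 14.74 = 0.2687 s


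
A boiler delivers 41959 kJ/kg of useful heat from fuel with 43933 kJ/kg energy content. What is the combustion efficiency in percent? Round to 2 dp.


Efficiency = (Q_useful / Q_fuel) * 100
Efficiency = (41959 / 43933) * 100
Efficiency = 0.9551 * 100 = 95.51%


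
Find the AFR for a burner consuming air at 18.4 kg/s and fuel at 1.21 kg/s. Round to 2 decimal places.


AFR = m_air / m_fuel
AFR = 18.4 / 1.21 = 15.21


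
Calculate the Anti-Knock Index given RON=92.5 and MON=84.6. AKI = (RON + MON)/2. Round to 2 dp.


AKI = (RON + MON) / 2
AKI = (92.5 + 84.6) / 2
AKI = 177.1 / 2 = 88.55


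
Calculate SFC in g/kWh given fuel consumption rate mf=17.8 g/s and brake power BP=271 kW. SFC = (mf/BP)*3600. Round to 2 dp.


SFC = (mf / BP) * 3600
Rate = 17.8 / 271 = 0.065683 g/(s*kW)
SFC = 0.065683 * 3600 = 236.46 g/kWh


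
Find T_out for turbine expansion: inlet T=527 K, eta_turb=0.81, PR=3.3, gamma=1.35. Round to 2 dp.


T_out = T_in * (1 - eta * (1 - PR^(-(gamma-1)/gamma)))
Exponent = -(1.35-1)/1.35 = -0.25925926
PR^exp = 3.3^(-0.25925926) = 0.73378775
Factor = 1 - 0.81*(1 - 0.73378775) = 0.78436808
T_out = 527 * 0.78436808 = 413.36 K


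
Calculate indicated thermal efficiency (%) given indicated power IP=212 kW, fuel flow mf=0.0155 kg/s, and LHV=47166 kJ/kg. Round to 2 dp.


eta_ith = (IP / (mf * LHV)) * 100
Denominator = 0.0155 * 47166 = 731.0730 kW
eta_ith = (212 / 731.0730) * 100 = 29.00%


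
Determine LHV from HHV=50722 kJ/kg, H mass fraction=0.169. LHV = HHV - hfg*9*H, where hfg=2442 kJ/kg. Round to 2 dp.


LHV = HHV - hfg * 9 * H
Water correction = 2442 * 9 * 0.169 = 3714.282 kJ/kg
LHV = 50722 - 3714.282 = 47007.72 kJ/kg


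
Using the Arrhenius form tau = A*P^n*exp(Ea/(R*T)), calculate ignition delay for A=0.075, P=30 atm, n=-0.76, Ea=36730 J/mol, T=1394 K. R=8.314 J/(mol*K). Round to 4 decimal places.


tau = A * P^n * exp(Ea/(R*T))
P^n = 30^(-0.76) = 0.07540286
Ea/(R*T) = 36730/(8.314*1394) = 3.169189
exp(Ea/(R*T)) = 23.788183
tau = 0.075 * 0.07540286 * 23.788183 = 0.1345 ms


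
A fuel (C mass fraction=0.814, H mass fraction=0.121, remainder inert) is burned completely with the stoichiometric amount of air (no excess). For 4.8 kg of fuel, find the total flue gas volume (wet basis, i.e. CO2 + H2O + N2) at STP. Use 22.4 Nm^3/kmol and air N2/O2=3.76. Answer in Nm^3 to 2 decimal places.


Per kg fuel: CO2 = (C/12 kmol)*22.4 = (0.814/12)*22.4 = 1.51947 Nm^3
Per kg fuel: H2O = (H/2 kmol)*22.4 = (0.121/2)*22.4 = 1.35520 Nm^3
O2 needed per kg fuel = C/12 + H/4 = 0.814/12 + 0.121/4 = 0.09808333 kmol
Per kg fuel: N2 = O2*3.76*22.4 = 0.09808333*3.76*22.4 = 8.26097 Nm^3
Total per kg = 1.51947 + 1.35520 + 8.26097 = 11.13564 Nm^3
Total = 11.13564 * 4.8 = 53.45 Nm^3


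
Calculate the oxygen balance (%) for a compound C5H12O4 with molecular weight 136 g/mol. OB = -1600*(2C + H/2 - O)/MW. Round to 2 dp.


OB = -1600 * (2C + H/2 - O) / MW
Inner = 2*5 + 12/2 - 4 = 12.00
OB = -1600 * 12.00 / 136 = -141.18%


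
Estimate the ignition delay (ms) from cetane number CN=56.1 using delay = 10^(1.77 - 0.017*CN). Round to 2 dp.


delay = 10^(1.77 - 0.017*CN)
Exponent = 1.77 - 0.017*56.1 = 0.8163
delay = 10^0.8163 = 6.55 ms


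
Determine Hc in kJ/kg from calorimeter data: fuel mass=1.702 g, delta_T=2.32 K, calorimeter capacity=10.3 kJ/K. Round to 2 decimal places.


Hc = C_cal * delta_T / m_fuel
Q_released = 10.3 * 2.32 = 23.8960 kJ
m_fuel = 1.702 g = 1.702/1000 kg = 0.001702 kg
Hc = 23.8960 / 0.001702 = 14039.95 kJ/kg


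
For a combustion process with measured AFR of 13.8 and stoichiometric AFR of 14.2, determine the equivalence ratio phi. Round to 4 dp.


phi = AFR_stoich / AFR_actual
phi = 14.2 / 13.8 = 1.0290


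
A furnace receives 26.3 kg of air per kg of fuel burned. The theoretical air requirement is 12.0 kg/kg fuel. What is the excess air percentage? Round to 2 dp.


Excess air = actual - stoichiometric = 26.3 - 12.0 = 14.30 kg/kg fuel
Excess air % = (excess / stoich) * 100 = (14.30 / 12.0) * 100 = 119.17%


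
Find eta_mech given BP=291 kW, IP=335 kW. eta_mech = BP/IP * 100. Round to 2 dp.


eta_mech = (BP / IP) * 100
Ratio = 291 / 335 = 0.8687
eta_mech = 0.8687 * 100 = 86.87%


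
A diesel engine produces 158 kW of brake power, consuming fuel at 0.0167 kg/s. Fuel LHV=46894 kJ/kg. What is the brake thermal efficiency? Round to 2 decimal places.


eta_BTE = (BP / (mf * LHV)) * 100
Denominator = 0.0167 * 46894 = 783.1298 kW
eta_BTE = (158 / 783.1298) * 100 = 20.18%


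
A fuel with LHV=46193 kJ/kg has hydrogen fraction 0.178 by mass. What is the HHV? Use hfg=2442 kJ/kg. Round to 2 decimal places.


HHV = LHV + hfg * 9 * H
Water addition = 2442 * 9 * 0.178 = 3912.084 kJ/kg
HHV = 46193 + 3912.084 = 50105.08 kJ/kg


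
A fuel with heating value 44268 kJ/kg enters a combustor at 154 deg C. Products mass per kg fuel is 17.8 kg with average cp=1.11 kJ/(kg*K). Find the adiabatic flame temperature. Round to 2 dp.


T_ad = T_in + Hc / (m_p * cp)
Denominator = 17.8 * 1.11 = 19.7580
Temperature rise = 44268 / 19.7580 = 2240.51 K
T_ad = 154 + 2240.51 = 2394.51 deg C


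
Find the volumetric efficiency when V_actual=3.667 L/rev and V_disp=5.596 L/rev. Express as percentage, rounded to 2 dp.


eta_v = (V_actual / V_disp) * 100
Ratio = 3.667 / 5.596 = 0.6553
eta_v = 0.6553 * 100 = 65.53%


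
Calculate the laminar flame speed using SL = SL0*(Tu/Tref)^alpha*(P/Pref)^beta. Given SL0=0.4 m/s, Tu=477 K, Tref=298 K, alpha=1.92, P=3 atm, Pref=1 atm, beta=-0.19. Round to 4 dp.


SL = SL0 * (Tu/Tref)^alpha * (P/Pref)^beta
T ratio = 477/298 = 1.60067114
(T ratio)^alpha = 1.60067114^1.92 = 2.467516
(P/Pref)^beta = 3^(-0.19) = 0.811609
SL = 0.4 * 2.467516 * 0.811609 = 0.8011 m/s


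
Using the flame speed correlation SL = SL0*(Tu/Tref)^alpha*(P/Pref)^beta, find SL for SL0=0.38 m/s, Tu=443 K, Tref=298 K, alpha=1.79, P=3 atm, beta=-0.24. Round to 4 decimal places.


SL = SL0 * (Tu/Tref)^alpha * (P/Pref)^beta
T ratio = 443/298 = 1.48657718
(T ratio)^alpha = 1.48657718^1.79 = 2.033366
(P/Pref)^beta = 3^(-0.24) = 0.768229
SL = 0.38 * 2.033366 * 0.768229 = 0.5936 m/s


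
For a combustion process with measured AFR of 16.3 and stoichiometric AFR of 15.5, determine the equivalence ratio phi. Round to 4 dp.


phi = AFR_stoich / AFR_actual
phi = 15.5 / 16.3 = 0.9509


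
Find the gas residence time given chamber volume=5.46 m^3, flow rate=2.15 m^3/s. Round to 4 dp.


tau = V / Q_flow
tau = 5.46 / 2.15 = 2.5395 s


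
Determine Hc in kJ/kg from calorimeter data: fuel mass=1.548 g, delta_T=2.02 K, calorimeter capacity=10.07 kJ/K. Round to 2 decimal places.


Hc = C_cal * delta_T / m_fuel
Q_released = 10.07 * 2.02 = 20.3414 kJ
m_fuel = 1.548 g = 1.548/1000 kg = 0.001548 kg
Hc = 20.3414 / 0.001548 = 13140.44 kJ/kg
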